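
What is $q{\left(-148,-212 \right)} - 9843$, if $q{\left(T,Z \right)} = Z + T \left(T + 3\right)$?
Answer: $11405$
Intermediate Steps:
$q{\left(T,Z \right)} = Z + T \left(3 + T\right)$
$q{\left(-148,-212 \right)} - 9843 = \left(-212 + \left(-148\right)^{2} + 3 \left(-148\right)\right) - 9843 = \left(-212 + 21904 - 444\right) - 9843 = 21248 - 9843 = 11405$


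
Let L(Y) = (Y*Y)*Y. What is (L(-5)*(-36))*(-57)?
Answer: -256500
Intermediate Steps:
L(Y) = Y³ (L(Y) = Y²*Y = Y³)
(L(-5)*(-36))*(-57) = ((-5)³*(-36))*(-57) = -125*(-36)*(-57) = 4500*(-57) = -256500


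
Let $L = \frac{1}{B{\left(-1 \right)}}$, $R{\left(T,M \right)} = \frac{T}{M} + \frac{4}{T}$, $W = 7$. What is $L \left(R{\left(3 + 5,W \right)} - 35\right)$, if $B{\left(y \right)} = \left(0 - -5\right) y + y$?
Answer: $\frac{467}{84} \approx 5.5595$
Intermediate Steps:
$R{\left(T,M \right)} = \frac{4}{T} + \frac{T}{M}$
$B{\left(y \right)} = 6 y$ ($B{\left(y \right)} = \left(0 + 5\right) y + y = 5 y + y = 6 y$)
$L = - \frac{1}{6}$ ($L = \frac{1}{6 \left(-1\right)} = \frac{1}{-6} = - \frac{1}{6} \approx -0.16667$)
$L \left(R{\left(3 + 5,W \right)} - 35\right) = - \frac{\left(\frac{4}{3 + 5} + \frac{3 + 5}{7}\right) - 35}{6} = - \frac{\left(\frac{4}{8} + 8 \cdot \frac{1}{7}\right) - 35}{6} = - \frac{\left(4 \cdot \frac{1}{8} + \frac{8}{7}\right) - 35}{6} = - \frac{\left(\frac{1}{2} + \frac{8}{7}\right) - 35}{6} = - \frac{\frac{23}{14} - 35}{6} = \left(- \frac{1}{6}\right) \left(- \frac{467}{14}\right) = \frac{467}{84}$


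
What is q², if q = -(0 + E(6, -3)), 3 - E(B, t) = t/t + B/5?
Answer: 16/25 ≈ 0.64000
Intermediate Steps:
E(B, t) = 2 - B/5 (E(B, t) = 3 - (t/t + B/5) = 3 - (1 + B*(⅕)) = 3 - (1 + B/5) = 3 + (-1 - B/5) = 2 - B/5)
q = -⅘ (q = -(0 + (2 - ⅕*6)) = -(0 + (2 - 6/5)) = -(0 + ⅘) = -4/5 = -1*⅘ = -⅘ ≈ -0.80000)
q² = (-⅘)² = 16/25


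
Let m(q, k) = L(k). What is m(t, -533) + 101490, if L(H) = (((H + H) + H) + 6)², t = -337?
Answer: 2639139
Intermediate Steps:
L(H) = (6 + 3*H)² (L(H) = ((2*H + H) + 6)² = (3*H + 6)² = (6 + 3*H)²)
m(q, k) = 9*(2 + k)²
m(t, -533) + 101490 = 9*(2 - 533)² + 101490 = 9*(-531)² + 101490 = 9*281961 + 101490 = 2537649 + 101490 = 2639139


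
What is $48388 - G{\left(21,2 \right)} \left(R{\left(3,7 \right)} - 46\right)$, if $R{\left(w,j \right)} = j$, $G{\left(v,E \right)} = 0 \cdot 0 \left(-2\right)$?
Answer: $48388$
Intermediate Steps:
$G{\left(v,E \right)} = 0$ ($G{\left(v,E \right)} = 0 \left(-2\right) = 0$)
$48388 - G{\left(21,2 \right)} \left(R{\left(3,7 \right)} - 46\right) = 48388 - 0 \left(7 - 46\right) = 48388 - 0 \left(-39\right) = 48388 - 0 = 48388 + 0 = 48388$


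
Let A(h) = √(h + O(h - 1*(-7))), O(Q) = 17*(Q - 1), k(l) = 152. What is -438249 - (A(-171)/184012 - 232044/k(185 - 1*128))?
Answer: -16595451/38 - I*√186/46003 ≈ -4.3672e+5 - 0.00029646*I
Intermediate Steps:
O(Q) = -17 + 17*Q (O(Q) = 17*(-1 + Q) = -17 + 17*Q)
A(h) = √(102 + 18*h) (A(h) = √(h + (-17 + 17*(h - 1*(-7)))) = √(h + (-17 + 17*(h + 7))) = √(h + (-17 + 17*(7 + h))) = √(h + (-17 + (119 + 17*h))) = √(h + (102 + 17*h)) = √(102 + 18*h))
-438249 - (A(-171)/184012 - 232044/k(185 - 1*128)) = -438249 - (√(102 + 18*(-171))/184012 - 232044/152) = -438249 - (√(102 - 3078)*(1/184012) - 232044*1/152) = -438249 - (√(-2976)*(1/184012) - 58011/38) = -438249 - ((4*I*√186)*(1/184012) - 58011/38) = -438249 - (I*√186/46003 - 58011/38) = -438249 - (-58011/38 + I*√186/46003) = -438249 + (58011/38 - I*√186/46003) = -16595451/38 - I*√186/46003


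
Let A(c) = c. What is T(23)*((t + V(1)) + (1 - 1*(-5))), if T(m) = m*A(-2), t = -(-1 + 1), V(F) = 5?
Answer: -506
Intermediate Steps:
t = 0 (t = -1*0 = 0)
T(m) = -2*m (T(m) = m*(-2) = -2*m)
T(23)*((t + V(1)) + (1 - 1*(-5))) = (-2*23)*((0 + 5) + (1 - 1*(-5))) = -46*(5 + (1 + 5)) = -46*(5 + 6) = -46*11 = -506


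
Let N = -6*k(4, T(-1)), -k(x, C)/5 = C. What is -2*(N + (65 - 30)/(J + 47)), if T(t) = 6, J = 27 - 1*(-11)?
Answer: -6134/17 ≈ -360.82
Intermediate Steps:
J = 38 (J = 27 + 11 = 38)
k(x, C) = -5*C
N = 180 (N = -(-30)*6 = -6*(-30) = 180)
-2*(N + (65 - 30)/(J + 47)) = -2*(180 + (65 - 30)/(38 + 47)) = -2*(180 + 35/85) = -2*(180 + 35*(1/85)) = -2*(180 + 7/17) = -2*3067/17 = -6134/17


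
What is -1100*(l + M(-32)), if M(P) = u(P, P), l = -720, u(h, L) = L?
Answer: 827200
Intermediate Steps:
M(P) = P
-1100*(l + M(-32)) = -1100*(-720 - 32) = -1100*(-752) = 827200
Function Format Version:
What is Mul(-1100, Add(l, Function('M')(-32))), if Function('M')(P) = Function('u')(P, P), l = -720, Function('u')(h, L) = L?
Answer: 827200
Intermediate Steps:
Function('M')(P) = P
Mul(-1100, Add(l, Function('M')(-32))) = Mul(-1100, Add(-720, -32)) = Mul(-1100, -752) = 827200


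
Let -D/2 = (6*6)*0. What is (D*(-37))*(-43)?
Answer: 0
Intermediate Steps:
D = 0 (D = -2*6*6*0 = -72*0 = -2*0 = 0)
(D*(-37))*(-43) = (0*(-37))*(-43) = 0*(-43) = 0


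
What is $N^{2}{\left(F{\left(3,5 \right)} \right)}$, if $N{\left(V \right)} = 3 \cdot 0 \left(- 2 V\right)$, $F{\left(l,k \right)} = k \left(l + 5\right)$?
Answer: $0$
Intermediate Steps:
$F{\left(l,k \right)} = k \left(5 + l\right)$
$N{\left(V \right)} = 0$ ($N{\left(V \right)} = 0 \left(- 2 V\right) = 0$)
$N^{2}{\left(F{\left(3,5 \right)} \right)} = 0^{2} = 0$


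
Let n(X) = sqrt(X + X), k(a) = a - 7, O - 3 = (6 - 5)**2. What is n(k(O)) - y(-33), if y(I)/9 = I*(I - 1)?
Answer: -10098 + I*sqrt(6) ≈ -10098.0 + 2.4495*I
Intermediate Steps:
O = 4 (O = 3 + (6 - 5)**2 = 3 + 1**2 = 3 + 1 = 4)
y(I) = 9*I*(-1 + I) (y(I) = 9*(I*(I - 1)) = 9*(I*(-1 + I)) = 9*I*(-1 + I))
k(a) = -7 + a
n(X) = sqrt(2)*sqrt(X) (n(X) = sqrt(2*X) = sqrt(2)*sqrt(X))
n(k(O)) - y(-33) = sqrt(2)*sqrt(-7 + 4) - 9*(-33)*(-1 - 33) = sqrt(2)*sqrt(-3) - 9*(-33)*(-34) = sqrt(2)*(I*sqrt(3)) - 1*10098 = I*sqrt(6) - 10098 = -10098 + I*sqrt(6)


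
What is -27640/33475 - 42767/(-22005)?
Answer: 6587257/5892939 ≈ 1.1178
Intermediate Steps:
-27640/33475 - 42767/(-22005) = -27640*1/33475 - 42767*(-1/22005) = -5528/6695 + 42767/22005 = 6587257/5892939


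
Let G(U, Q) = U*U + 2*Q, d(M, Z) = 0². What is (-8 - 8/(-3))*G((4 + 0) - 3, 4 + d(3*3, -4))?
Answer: -48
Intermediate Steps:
d(M, Z) = 0
G(U, Q) = U² + 2*Q
(-8 - 8/(-3))*G((4 + 0) - 3, 4 + d(3*3, -4)) = (-8 - 8/(-3))*(((4 + 0) - 3)² + 2*(4 + 0)) = (-8 - 8*(-⅓))*((4 - 3)² + 2*4) = (-8 + 8/3)*(1² + 8) = -16*(1 + 8)/3 = -16/3*9 = -48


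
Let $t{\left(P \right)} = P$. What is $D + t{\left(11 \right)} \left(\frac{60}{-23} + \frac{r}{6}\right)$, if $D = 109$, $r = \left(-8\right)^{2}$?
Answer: $\frac{13637}{69} \approx 197.64$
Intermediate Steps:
$r = 64$
$D + t{\left(11 \right)} \left(\frac{60}{-23} + \frac{r}{6}\right) = 109 + 11 \left(\frac{60}{-23} + \frac{64}{6}\right) = 109 + 11 \left(60 \left(- \frac{1}{23}\right) + 64 \cdot \frac{1}{6}\right) = 109 + 11 \left(- \frac{60}{23} + \frac{32}{3}\right) = 109 + 11 \cdot \frac{556}{69} = 109 + \frac{6116}{69} = \frac{13637}{69}$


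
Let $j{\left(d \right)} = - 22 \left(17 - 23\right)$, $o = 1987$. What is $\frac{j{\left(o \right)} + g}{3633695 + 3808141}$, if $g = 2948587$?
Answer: $\frac{2948719}{7441836} \approx 0.39624$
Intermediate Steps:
$j{\left(d \right)} = 132$ ($j{\left(d \right)} = \left(-22\right) \left(-6\right) = 132$)
$\frac{j{\left(o \right)} + g}{3633695 + 3808141} = \frac{132 + 2948587}{3633695 + 3808141} = \frac{2948719}{7441836}$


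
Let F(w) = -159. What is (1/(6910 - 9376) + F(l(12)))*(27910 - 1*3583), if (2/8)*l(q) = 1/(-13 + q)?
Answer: -1059832785/274 ≈ -3.8680e+6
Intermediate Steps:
l(q) = 4/(-13 + q)
(1/(6910 - 9376) + F(l(12)))*(27910 - 1*3583) = (1/(6910 - 9376) - 159)*(27910 - 1*3583) = (1/(-2466) - 159)*(27910 - 3583) = (-1/2466 - 159)*24327 = -392095/2466*24327 = -1059832785/274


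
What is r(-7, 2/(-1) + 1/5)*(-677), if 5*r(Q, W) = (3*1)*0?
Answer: 0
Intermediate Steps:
r(Q, W) = 0 (r(Q, W) = ((3*1)*0)/5 = (3*0)/5 = (⅕)*0 = 0)
r(-7, 2/(-1) + 1/5)*(-677) = 0*(-677) = 0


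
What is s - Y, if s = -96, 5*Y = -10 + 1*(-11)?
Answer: -459/5 ≈ -91.800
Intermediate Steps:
Y = -21/5 (Y = (-10 + 1*(-11))/5 = (-10 - 11)/5 = (⅕)*(-21) = -21/5 ≈ -4.2000)
s - Y = -96 - 1*(-21/5) = -96 + 21/5 = -459/5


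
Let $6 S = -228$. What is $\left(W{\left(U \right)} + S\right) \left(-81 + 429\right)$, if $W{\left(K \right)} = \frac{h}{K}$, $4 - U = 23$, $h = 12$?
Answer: $- \frac{255432}{19} \approx -13444.0$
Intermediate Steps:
$S = -38$ ($S = \frac{1}{6} \left(-228\right) = -38$)
$U = -19$ ($U = 4 - 23 = -19$)
$W{\left(K \right)} = \frac{12}{K}$
$\left(W{\left(U \right)} + S\right) \left(-81 + 429\right) = \left(\frac{12}{-19} - 38\right) \left(-81 + 429\right) = \left(12 \left(- \frac{1}{19}\right) - 38\right) 348 = \left(- \frac{12}{19} - 38\right) 348 = \left(- \frac{734}{19}\right) 348 = - \frac{255432}{19}$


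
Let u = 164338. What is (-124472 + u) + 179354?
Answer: 219220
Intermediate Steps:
(-124472 + u) + 179354 = (-124472 + 164338) + 179354 = 39866 + 179354 = 219220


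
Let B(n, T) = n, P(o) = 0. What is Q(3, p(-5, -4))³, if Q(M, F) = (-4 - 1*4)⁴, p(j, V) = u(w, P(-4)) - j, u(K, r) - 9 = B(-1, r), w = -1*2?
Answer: 68719476736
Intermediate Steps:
w = -2
u(K, r) = 8 (u(K, r) = 9 - 1 = 8)
p(j, V) = 8 - j
Q(M, F) = 4096 (Q(M, F) = (-4 - 4)⁴ = (-8)⁴ = 4096)
Q(3, p(-5, -4))³ = 4096³ = 68719476736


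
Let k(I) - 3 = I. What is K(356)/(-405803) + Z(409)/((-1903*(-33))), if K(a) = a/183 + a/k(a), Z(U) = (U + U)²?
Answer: 5946286760336012/558074610851703 ≈ 10.655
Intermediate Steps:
k(I) = 3 + I
Z(U) = 4*U² (Z(U) = (2*U)² = 4*U²)
K(a) = a/183 + a/(3 + a)
K(356)/(-405803) + Z(409)/((-1903*(-33))) = ((1/183)*356*(186 + 356)/(3 + 356))/(-405803) + (4*409²)/((-1903*(-33))) = ((1/183)*356*542/359)*(-1/405803) + (4*167281)/62799 = ((1/183)*356*(1/359)*542)*(-1/405803) + 669124*(1/62799) = (192952/65697)*(-1/405803) + 669124/62799 = -192952/26660039691 + 669124/62799 = 5946286760336012/558074610851703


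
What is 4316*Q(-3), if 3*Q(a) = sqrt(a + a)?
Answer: 4316*I*sqrt(6)/3 ≈ 3524.0*I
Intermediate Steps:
Q(a) = sqrt(2)*sqrt(a)/3 (Q(a) = sqrt(a + a)/3 = sqrt(2*a)/3 = (sqrt(2)*sqrt(a))/3 = sqrt(2)*sqrt(a)/3)
4316*Q(-3) = 4316*(sqrt(2)*sqrt(-3)/3) = 4316*(sqrt(2)*(I*sqrt(3))/3) = 4316*(I*sqrt(6)/3) = 4316*I*sqrt(6)/3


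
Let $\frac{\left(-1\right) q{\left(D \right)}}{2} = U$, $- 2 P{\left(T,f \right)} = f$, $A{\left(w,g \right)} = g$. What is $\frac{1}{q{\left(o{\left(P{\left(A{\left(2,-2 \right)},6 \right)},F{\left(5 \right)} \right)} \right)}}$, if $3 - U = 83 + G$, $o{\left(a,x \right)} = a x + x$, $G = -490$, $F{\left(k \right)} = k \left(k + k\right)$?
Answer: $- \frac{1}{820} \approx -0.0012195$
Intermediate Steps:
$F{\left(k \right)} = 2 k^{2}$ ($F{\left(k \right)} = k 2 k = 2 k^{2}$)
$P{\left(T,f \right)} = - \frac{f}{2}$
$o{\left(a,x \right)} = x + a x$
$U = 410$ ($U = 3 - \left(83 - 490\right) = 3 - -407 = 3 + 407 = 410$)
$q{\left(D \right)} = -820$ ($q{\left(D \right)} = \left(-2\right) 410 = -820$)
$\frac{1}{q{\left(o{\left(P{\left(A{\left(2,-2 \right)},6 \right)},F{\left(5 \right)} \right)} \right)}} = \frac{1}{-820} = - \frac{1}{820}$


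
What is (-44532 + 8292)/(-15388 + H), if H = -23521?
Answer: 36240/38909 ≈ 0.93140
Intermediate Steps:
(-44532 + 8292)/(-15388 + H) = (-44532 + 8292)/(-15388 - 23521) = -36240/(-38909) = -36240*(-1/38909) = 36240/38909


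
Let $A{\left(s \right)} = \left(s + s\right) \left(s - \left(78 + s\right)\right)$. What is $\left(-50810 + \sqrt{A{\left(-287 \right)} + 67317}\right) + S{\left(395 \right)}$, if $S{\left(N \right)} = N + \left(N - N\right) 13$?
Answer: $-50415 + \sqrt{112089} \approx -50080.0$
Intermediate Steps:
$S{\left(N \right)} = N$ ($S{\left(N \right)} = N + 0 \cdot 13 = N + 0 = N$)
$A{\left(s \right)} = - 156 s$ ($A{\left(s \right)} = 2 s \left(-78\right) = - 156 s$)
$\left(-50810 + \sqrt{A{\left(-287 \right)} + 67317}\right) + S{\left(395 \right)} = \left(-50810 + \sqrt{\left(-156\right) \left(-287\right) + 67317}\right) + 395 = \left(-50810 + \sqrt{44772 + 67317}\right) + 395 = \left(-50810 + \sqrt{112089}\right) + 395 = -50415 + \sqrt{112089}$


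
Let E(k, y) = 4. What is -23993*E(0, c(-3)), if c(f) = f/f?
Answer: -95972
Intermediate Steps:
c(f) = 1
-23993*E(0, c(-3)) = -23993*4 = -95972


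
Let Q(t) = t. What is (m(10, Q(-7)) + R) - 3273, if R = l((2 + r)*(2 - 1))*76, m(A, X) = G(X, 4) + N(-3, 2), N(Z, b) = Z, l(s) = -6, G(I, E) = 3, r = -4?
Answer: -3729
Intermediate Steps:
m(A, X) = 0 (m(A, X) = 3 - 3 = 0)
R = -456 (R = -6*76 = -456)
(m(10, Q(-7)) + R) - 3273 = (0 - 456) - 3273 = -456 - 3273 = -3729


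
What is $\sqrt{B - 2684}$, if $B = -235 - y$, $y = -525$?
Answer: $3 i \sqrt{266} \approx 48.929 i$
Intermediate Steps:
$B = 290$ ($B = -235 - -525 = -235 + 525 = 290$)
$\sqrt{B - 2684} = \sqrt{290 - 2684} = \sqrt{-2394} = 3 i \sqrt{266}$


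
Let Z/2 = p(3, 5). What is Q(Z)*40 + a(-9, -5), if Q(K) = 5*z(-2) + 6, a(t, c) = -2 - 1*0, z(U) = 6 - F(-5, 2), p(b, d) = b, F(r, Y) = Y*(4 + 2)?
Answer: -962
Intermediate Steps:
F(r, Y) = 6*Y (F(r, Y) = Y*6 = 6*Y)
z(U) = -6 (z(U) = 6 - 6*2 = 6 - 1*12 = 6 - 12 = -6)
Z = 6 (Z = 2*3 = 6)
a(t, c) = -2 (a(t, c) = -2 + 0 = -2)
Q(K) = -24 (Q(K) = 5*(-6) + 6 = -30 + 6 = -24)
Q(Z)*40 + a(-9, -5) = -24*40 - 2 = -960 - 2 = -962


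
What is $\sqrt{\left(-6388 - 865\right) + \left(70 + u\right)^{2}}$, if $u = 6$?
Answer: $i \sqrt{1477} \approx 38.432 i$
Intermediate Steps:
$\sqrt{\left(-6388 - 865\right) + \left(70 + u\right)^{2}} = \sqrt{\left(-6388 - 865\right) + \left(70 + 6\right)^{2}} = \sqrt{\left(-6388 - 865\right) + 76^{2}} = \sqrt{-7253 + 5776} = \sqrt{-1477} = i \sqrt{1477}$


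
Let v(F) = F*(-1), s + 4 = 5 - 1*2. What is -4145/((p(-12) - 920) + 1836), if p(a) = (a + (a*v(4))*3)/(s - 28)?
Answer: -120205/26432 ≈ -4.5477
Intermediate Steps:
s = -1 (s = -4 + (5 - 1*2) = -4 + (5 - 2) = -4 + 3 = -1)
v(F) = -F
p(a) = 11*a/29 (p(a) = (a + (a*(-1*4))*3)/(-1 - 28) = (a + (a*(-4))*3)/(-29) = (a - 4*a*3)*(-1/29) = (a - 12*a)*(-1/29) = -11*a*(-1/29) = 11*a/29)
-4145/((p(-12) - 920) + 1836) = -4145/(((11/29)*(-12) - 920) + 1836) = -4145/((-132/29 - 920) + 1836) = -4145/(-26812/29 + 1836) = -4145/26432/29 = -4145*29/26432 = -120205/26432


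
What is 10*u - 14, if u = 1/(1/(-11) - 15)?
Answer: -1217/83 ≈ -14.663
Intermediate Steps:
u = -11/166 (u = 1/(1*(-1/11) - 15) = 1/(-1/11 - 15) = 1/(-166/11) = -11/166 ≈ -0.066265)
10*u - 14 = 10*(-11/166) - 14 = -55/83 - 14 = -1217/83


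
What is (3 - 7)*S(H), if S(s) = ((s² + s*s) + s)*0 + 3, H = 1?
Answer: -12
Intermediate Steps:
S(s) = 3 (S(s) = ((s² + s²) + s)*0 + 3 = (2*s² + s)*0 + 3 = (s + 2*s²)*0 + 3 = 0 + 3 = 3)
(3 - 7)*S(H) = (3 - 7)*3 = -4*3 = -12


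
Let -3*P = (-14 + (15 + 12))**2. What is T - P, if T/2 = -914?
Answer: -5315/3 ≈ -1771.7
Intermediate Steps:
T = -1828 (T = 2*(-914) = -1828)
P = -169/3 (P = -(-14 + (15 + 12))**2/3 = -(-14 + 27)**2/3 = -1/3*13**2 = -1/3*169 = -169/3 ≈ -56.333)
T - P = -1828 - 1*(-169/3) = -1828 + 169/3 = -5315/3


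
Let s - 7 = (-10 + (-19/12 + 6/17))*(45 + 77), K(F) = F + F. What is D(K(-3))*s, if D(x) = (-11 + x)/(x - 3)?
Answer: -139037/54 ≈ -2574.8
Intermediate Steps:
K(F) = 2*F
D(x) = (-11 + x)/(-3 + x)
s = -139037/102 (s = 7 + (-10 + (-19/12 + 6/17))*(45 + 77) = 7 + (-10 + (-19*1/12 + 6*(1/17)))*122 = 7 + (-10 + (-19/12 + 6/17))*122 = 7 + (-10 - 251/204)*122 = 7 - 2291/204*122 = 7 - 139751/102 = -139037/102 ≈ -1363.1)
D(K(-3))*s = ((-11 + 2*(-3))/(-3 + 2*(-3)))*(-139037/102) = ((-11 - 6)/(-3 - 6))*(-139037/102) = (-17/(-9))*(-139037/102) = -1/9*(-17)*(-139037/102) = (17/9)*(-139037/102) = -139037/54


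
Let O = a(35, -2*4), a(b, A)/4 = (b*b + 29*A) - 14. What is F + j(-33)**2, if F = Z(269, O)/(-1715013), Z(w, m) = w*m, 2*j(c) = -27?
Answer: 1246030861/6860052 ≈ 181.64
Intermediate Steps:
j(c) = -27/2 (j(c) = (1/2)*(-27) = -27/2)
a(b, A) = -56 + 4*b**2 + 116*A (a(b, A) = 4*((b*b + 29*A) - 14) = 4*((b**2 + 29*A) - 14) = 4*(-14 + b**2 + 29*A) = -56 + 4*b**2 + 116*A)
O = 3916 (O = -56 + 4*35**2 + 116*(-2*4) = -56 + 4*1225 + 116*(-8) = -56 + 4900 - 928 = 3916)
Z(w, m) = m*w
F = -1053404/1715013 (F = (3916*269)/(-1715013) = 1053404*(-1/1715013) = -1053404/1715013 ≈ -0.61423)
F + j(-33)**2 = -1053404/1715013 + (-27/2)**2 = -1053404/1715013 + 729/4 = 1246030861/6860052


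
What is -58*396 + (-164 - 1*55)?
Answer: -23187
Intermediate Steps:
-58*396 + (-164 - 1*55) = -22968 + (-164 - 55) = -22968 - 219 = -23187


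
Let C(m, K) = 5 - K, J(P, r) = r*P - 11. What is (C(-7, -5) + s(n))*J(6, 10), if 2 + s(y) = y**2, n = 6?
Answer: 2156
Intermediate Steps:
J(P, r) = -11 + P*r (J(P, r) = P*r - 11 = -11 + P*r)
s(y) = -2 + y**2
(C(-7, -5) + s(n))*J(6, 10) = ((5 - 1*(-5)) + (-2 + 6**2))*(-11 + 6*10) = ((5 + 5) + (-2 + 36))*(-11 + 60) = (10 + 34)*49 = 44*49 = 2156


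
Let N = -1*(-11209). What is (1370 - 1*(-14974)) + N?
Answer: 27553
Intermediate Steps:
N = 11209
(1370 - 1*(-14974)) + N = (1370 - 1*(-14974)) + 11209 = (1370 + 14974) + 11209 = 16344 + 11209 = 27553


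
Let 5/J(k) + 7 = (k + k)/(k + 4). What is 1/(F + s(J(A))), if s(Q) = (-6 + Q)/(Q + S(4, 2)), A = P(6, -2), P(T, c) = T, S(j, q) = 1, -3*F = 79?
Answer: -12/913 ≈ -0.013143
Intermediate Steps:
F = -79/3 (F = -⅓*79 = -79/3 ≈ -26.333)
A = 6
J(k) = 5/(-7 + 2*k/(4 + k)) (J(k) = 5/(-7 + (k + k)/(k + 4)) = 5/(-7 + (2*k)/(4 + k)) = 5/(-7 + 2*k/(4 + k)))
s(Q) = (-6 + Q)/(1 + Q) (s(Q) = (-6 + Q)/(Q + 1) = (-6 + Q)/(1 + Q))
1/(F + s(J(A))) = 1/(-79/3 + (-6 + 5*(-4 - 1*6)/(28 + 5*6))/(1 + 5*(-4 - 1*6)/(28 + 5*6))) = 1/(-79/3 + (-6 + 5*(-4 - 6)/(28 + 30))/(1 + 5*(-4 - 6)/(28 + 30))) = 1/(-79/3 + (-6 + 5*(-10)/58)/(1 + 5*(-10)/58)) = 1/(-79/3 + (-6 + 5*(1/58)*(-10))/(1 + 5*(1/58)*(-10))) = 1/(-79/3 + (-6 - 25/29)/(1 - 25/29)) = 1/(-79/3 - 199/29/(4/29)) = 1/(-79/3 + (29/4)*(-199/29)) = 1/(-79/3 - 199/4) = 1/(-913/12) = -12/913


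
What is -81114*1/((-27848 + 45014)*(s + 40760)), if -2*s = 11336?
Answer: -13519/100398212 ≈ -0.00013465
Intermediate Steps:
s = -5668 (s = -½*11336 = -5668)
-81114*1/((-27848 + 45014)*(s + 40760)) = -81114*1/((-27848 + 45014)*(-5668 + 40760)) = -81114/(35092*17166) = -81114/602389272 = -81114*1/602389272 = -13519/100398212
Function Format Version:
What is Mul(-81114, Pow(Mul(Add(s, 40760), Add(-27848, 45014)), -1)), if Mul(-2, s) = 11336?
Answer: Rational(-13519, 100398212) ≈ -0.00013465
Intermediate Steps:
s = -5668 (s = Mul(Rational(-1, 2), 11336) = -5668)
Mul(-81114, Pow(Mul(Add(s, 40760), Add(-27848, 45014)), -1)) = Mul(-81114, Pow(Mul(Add(-5668, 40760), Add(-27848, 45014)), -1)) = Mul(-81114, Pow(Mul(35092, 17166), -1)) = Mul(-81114, Pow(602389272, -1)) = Mul(-81114, Rational(1, 602389272)) = Rational(-13519, 100398212)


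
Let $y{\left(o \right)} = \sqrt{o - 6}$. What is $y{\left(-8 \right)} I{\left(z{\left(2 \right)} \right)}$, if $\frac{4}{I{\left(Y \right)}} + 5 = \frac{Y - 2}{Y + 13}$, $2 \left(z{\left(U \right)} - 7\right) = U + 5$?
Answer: $- \frac{94 i \sqrt{14}}{109} \approx - 3.2267 i$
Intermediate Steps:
$z{\left(U \right)} = \frac{19}{2} + \frac{U}{2}$ ($z{\left(U \right)} = 7 + \frac{U + 5}{2} = 7 + \frac{5 + U}{2} = 7 + \left(\frac{5}{2} + \frac{U}{2}\right) = \frac{19}{2} + \frac{U}{2}$)
$y{\left(o \right)} = \sqrt{-6 + o}$
$I{\left(Y \right)} = \frac{4}{-5 + \frac{-2 + Y}{13 + Y}}$ ($I{\left(Y \right)} = \frac{4}{-5 + \frac{Y - 2}{Y + 13}} = \frac{4}{-5 + \frac{-2 + Y}{13 + Y}}$)
$y{\left(-8 \right)} I{\left(z{\left(2 \right)} \right)} = \sqrt{-6 - 8} \frac{4 \left(-13 - \left(\frac{19}{2} + \frac{1}{2} \cdot 2\right)\right)}{67 + 4 \left(\frac{19}{2} + \frac{1}{2} \cdot 2\right)} = \sqrt{-14} \frac{4 \left(-13 - \left(\frac{19}{2} + 1\right)\right)}{67 + 4 \left(\frac{19}{2} + 1\right)} = i \sqrt{14} \frac{4 \left(-13 - \frac{21}{2}\right)}{67 + 4 \cdot \frac{21}{2}} = i \sqrt{14} \frac{4 \left(-13 - \frac{21}{2}\right)}{67 + 42} = i \sqrt{14} \cdot 4 \cdot \frac{1}{109} \left(- \frac{47}{2}\right) = i \sqrt{14} \left(- \frac{94}{109}\right) = - \frac{94 i \sqrt{14}}{109}$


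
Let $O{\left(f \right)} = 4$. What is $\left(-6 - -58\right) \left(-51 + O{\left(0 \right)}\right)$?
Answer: $-2444$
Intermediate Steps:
$\left(-6 - -58\right) \left(-51 + O{\left(0 \right)}\right) = \left(-6 - -58\right) \left(-51 + 4\right) = \left(-6 + 58\right) \left(-47\right) = 52 \left(-47\right) = -2444$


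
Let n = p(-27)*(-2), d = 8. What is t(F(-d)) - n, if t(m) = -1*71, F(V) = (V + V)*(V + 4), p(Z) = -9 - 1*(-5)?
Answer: -79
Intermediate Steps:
p(Z) = -4 (p(Z) = -9 + 5 = -4)
F(V) = 2*V*(4 + V) (F(V) = (2*V)*(4 + V) = 2*V*(4 + V))
n = 8 (n = -4*(-2) = 8)
t(m) = -71
t(F(-d)) - n = -71 - 1*8 = -71 - 8 = -79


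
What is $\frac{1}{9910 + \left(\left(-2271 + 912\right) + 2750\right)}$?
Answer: $\frac{1}{11301} \approx 8.8488 \cdot 10^{-5}$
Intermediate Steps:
$\frac{1}{9910 + \left(\left(-2271 + 912\right) + 2750\right)} = \frac{1}{9910 + \left(-1359 + 2750\right)} = \frac{1}{9910 + 1391} = \frac{1}{11301}$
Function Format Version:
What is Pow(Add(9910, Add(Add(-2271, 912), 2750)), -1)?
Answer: Rational(1, 11301) ≈ 8.8488e-5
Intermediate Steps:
Pow(Add(9910, Add(Add(-2271, 912), 2750)), -1) = Pow(Add(9910, Add(-1359, 2750)), -1) = Pow(Add(9910, 1391), -1) = Pow(11301, -1) = Rational(1, 11301)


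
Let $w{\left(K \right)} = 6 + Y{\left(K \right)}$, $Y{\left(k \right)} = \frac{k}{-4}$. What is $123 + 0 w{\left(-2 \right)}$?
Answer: $123$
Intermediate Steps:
$Y{\left(k \right)} = - \frac{k}{4}$ ($Y{\left(k \right)} = k \left(- \frac{1}{4}\right) = - \frac{k}{4}$)
$w{\left(K \right)} = 6 - \frac{K}{4}$
$123 + 0 w{\left(-2 \right)} = 123 + 0 \left(6 - - \frac{1}{2}\right) = 123 + 0 \left(6 + \frac{1}{2}\right) = 123 + 0 \cdot \frac{13}{2} = 123 + 0 = 123$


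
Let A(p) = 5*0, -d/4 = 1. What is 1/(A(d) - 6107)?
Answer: -1/6107 ≈ -0.00016375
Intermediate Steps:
d = -4 (d = -4*1 = -4)
A(p) = 0
1/(A(d) - 6107) = 1/(0 - 6107) = 1/(-6107) = -1/6107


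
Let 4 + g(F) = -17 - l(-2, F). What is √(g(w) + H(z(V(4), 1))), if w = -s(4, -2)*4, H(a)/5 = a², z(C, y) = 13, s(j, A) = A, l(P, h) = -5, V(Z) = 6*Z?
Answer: √829 ≈ 28.792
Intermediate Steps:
H(a) = 5*a²
w = 8 (w = -1*(-2)*4 = 2*4 = 8)
g(F) = -16 (g(F) = -4 + (-17 - 1*(-5)) = -4 + (-17 + 5) = -4 - 12 = -16)
√(g(w) + H(z(V(4), 1))) = √(-16 + 5*13²) = √(-16 + 5*169) = √(-16 + 845) = √829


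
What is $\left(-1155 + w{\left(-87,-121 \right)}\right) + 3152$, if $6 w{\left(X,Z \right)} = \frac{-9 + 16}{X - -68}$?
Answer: $\frac{227651}{114} \approx 1996.9$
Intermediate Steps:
$w{\left(X,Z \right)} = \frac{7}{6 \left(68 + X\right)}$ ($w{\left(X,Z \right)} = \frac{\left(-9 + 16\right) \frac{1}{X - -68}}{6} = \frac{7 \frac{1}{X + 68}}{6} = \frac{7 \frac{1}{68 + X}}{6} = \frac{7}{6 \left(68 + X\right)}$)
$\left(-1155 + w{\left(-87,-121 \right)}\right) + 3152 = \left(-1155 + \frac{7}{6 \left(68 - 87\right)}\right) + 3152 = \left(-1155 + \frac{7}{6 \left(-19\right)}\right) + 3152 = \left(-1155 + \frac{7}{6} \left(- \frac{1}{19}\right)\right) + 3152 = \left(-1155 - \frac{7}{114}\right) + 3152 = - \frac{131677}{114} + 3152 = \frac{227651}{114}$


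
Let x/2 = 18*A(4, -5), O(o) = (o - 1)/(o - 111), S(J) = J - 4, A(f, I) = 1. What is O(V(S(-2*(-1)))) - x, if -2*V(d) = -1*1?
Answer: -7955/221 ≈ -35.995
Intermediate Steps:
S(J) = -4 + J
V(d) = 1/2 (V(d) = -(-1)/2 = -1/2*(-1) = 1/2)
O(o) = (-1 + o)/(-111 + o)
x = 36 (x = 2*(18*1) = 2*18 = 36)
O(V(S(-2*(-1)))) - x = (-1 + 1/2)/(-111 + 1/2) - 1*36 = -1/2/(-221/2) - 36 = -2/221*(-1/2) - 36 = 1/221 - 36 = -7955/221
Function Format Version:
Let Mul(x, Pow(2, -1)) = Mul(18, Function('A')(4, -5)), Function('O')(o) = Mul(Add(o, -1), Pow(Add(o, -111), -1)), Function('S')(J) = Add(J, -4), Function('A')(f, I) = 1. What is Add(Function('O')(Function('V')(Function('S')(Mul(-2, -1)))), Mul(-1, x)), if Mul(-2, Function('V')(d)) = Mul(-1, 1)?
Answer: Rational(-7955, 221) ≈ -35.995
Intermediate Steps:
Function('S')(J) = Add(-4, J)
Function('V')(d) = Rational(1, 2) (Function('V')(d) = Mul(Rational(-1, 2), Mul(-1, 1)) = Mul(Rational(-1, 2), -1) = Rational(1, 2))
Function('O')(o) = Mul(Pow(Add(-111, o), -1), Add(-1, o)) (Function('O')(o) = Mul(Add(-1, o), Pow(Add(-111, o), -1)) = Mul(Pow(Add(-111, o), -1), Add(-1, o)))
x = 36 (x = Mul(2, Mul(18, 1)) = Mul(2, 18) = 36)
Add(Function('O')(Function('V')(Function('S')(Mul(-2, -1)))), Mul(-1, x)) = Add(Mul(Pow(Add(-111, Rational(1, 2)), -1), Add(-1, Rational(1, 2))), Mul(-1, 36)) = Add(Mul(Pow(Rational(-221, 2), -1), Rational(-1, 2)), -36) = Add(Mul(Rational(-2, 221), Rational(-1, 2)), -36) = Add(Rational(1, 221), -36) = Rational(-7955, 221)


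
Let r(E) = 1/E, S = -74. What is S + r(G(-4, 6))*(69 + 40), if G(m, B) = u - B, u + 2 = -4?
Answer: -997/12 ≈ -83.083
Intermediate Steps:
u = -6 (u = -2 - 4 = -6)
G(m, B) = -6 - B
S + r(G(-4, 6))*(69 + 40) = -74 + (69 + 40)/(-6 - 1*6) = -74 + 109/(-6 - 6) = -74 + 109/(-12) = -74 - 1/12*109 = -74 - 109/12 = -997/12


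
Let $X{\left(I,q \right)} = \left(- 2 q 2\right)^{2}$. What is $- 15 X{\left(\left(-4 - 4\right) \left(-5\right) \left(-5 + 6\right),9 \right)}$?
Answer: $-19440$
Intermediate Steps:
$X{\left(I,q \right)} = 16 q^{2}$ ($X{\left(I,q \right)} = \left(- 4 q\right)^{2} = 16 q^{2}$)
$- 15 X{\left(\left(-4 - 4\right) \left(-5\right) \left(-5 + 6\right),9 \right)} = - 15 \cdot 16 \cdot 9^{2} = - 15 \cdot 16 \cdot 81 = \left(-15\right) 1296 = -19440$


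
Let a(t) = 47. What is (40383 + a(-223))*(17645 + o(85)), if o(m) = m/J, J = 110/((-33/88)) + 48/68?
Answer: 409477597975/574 ≈ 7.1338e+8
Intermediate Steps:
J = -14924/51 (J = 110/((-33*1/88)) + 48*(1/68) = 110/(-3/8) + 12/17 = 110*(-8/3) + 12/17 = -880/3 + 12/17 = -14924/51 ≈ -292.63)
o(m) = -51*m/14924 (o(m) = m/(-14924/51) = m*(-51/14924) = -51*m/14924)
(40383 + a(-223))*(17645 + o(85)) = (40383 + 47)*(17645 - 51/14924*85) = 40430*(17645 - 4335/14924) = 40430*(263329645/14924) = 409477597975/574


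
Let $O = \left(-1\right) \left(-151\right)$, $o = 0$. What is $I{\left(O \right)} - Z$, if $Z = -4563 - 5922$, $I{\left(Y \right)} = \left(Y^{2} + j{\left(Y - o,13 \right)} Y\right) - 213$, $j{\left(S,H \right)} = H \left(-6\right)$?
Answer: $21295$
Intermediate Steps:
$O = 151$
$j{\left(S,H \right)} = - 6 H$
$I{\left(Y \right)} = -213 + Y^{2} - 78 Y$ ($I{\left(Y \right)} = \left(Y^{2} + \left(-6\right) 13 Y\right) - 213 = \left(Y^{2} - 78 Y\right) - 213 = -213 + Y^{2} - 78 Y$)
$Z = -10485$ ($Z = -4563 - 5922 = -10485$)
$I{\left(O \right)} - Z = \left(-213 + 151^{2} - 11778\right) - -10485 = \left(-213 + 22801 - 11778\right) + 10485 = 10810 + 10485 = 21295$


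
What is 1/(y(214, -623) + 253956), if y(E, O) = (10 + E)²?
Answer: 1/304132 ≈ 3.2880e-6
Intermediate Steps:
1/(y(214, -623) + 253956) = 1/((10 + 214)² + 253956) = 1/(224² + 253956) = 1/(50176 + 253956) = 1/304132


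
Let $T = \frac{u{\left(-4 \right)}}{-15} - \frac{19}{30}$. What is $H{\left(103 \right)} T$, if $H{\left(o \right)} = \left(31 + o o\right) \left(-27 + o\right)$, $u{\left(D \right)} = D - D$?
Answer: $- \frac{1536416}{3} \approx -5.1214 \cdot 10^{5}$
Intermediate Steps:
$u{\left(D \right)} = 0$
$T = - \frac{19}{30}$ ($T = \frac{0}{-15} - \frac{19}{30} = 0 \left(- \frac{1}{15}\right) - \frac{19}{30} = 0 - \frac{19}{30} = - \frac{19}{30} \approx -0.63333$)
$H{\left(o \right)} = \left(-27 + o\right) \left(31 + o^{2}\right)$ ($H{\left(o \right)} = \left(31 + o^{2}\right) \left(-27 + o\right) = \left(-27 + o\right) \left(31 + o^{2}\right)$)
$H{\left(103 \right)} T = \left(-837 + 103^{3} - 27 \cdot 103^{2} + 31 \cdot 103\right) \left(- \frac{19}{30}\right) = \left(-837 + 1092727 - 286443 + 3193\right) \left(- \frac{19}{30}\right) = 808640 \left(- \frac{19}{30}\right) = - \frac{1536416}{3}$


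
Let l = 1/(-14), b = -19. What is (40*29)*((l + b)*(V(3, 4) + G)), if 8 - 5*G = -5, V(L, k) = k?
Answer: -1022076/7 ≈ -1.4601e+5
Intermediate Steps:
G = 13/5 (G = 8/5 - 1/5*(-5) = 8/5 + 1 = 13/5 ≈ 2.6000)
l = -1/14 ≈ -0.071429
(40*29)*((l + b)*(V(3, 4) + G)) = (40*29)*((-1/14 - 19)*(4 + 13/5)) = 1160*(-267/14*33/5) = 1160*(-8811/70) = -1022076/7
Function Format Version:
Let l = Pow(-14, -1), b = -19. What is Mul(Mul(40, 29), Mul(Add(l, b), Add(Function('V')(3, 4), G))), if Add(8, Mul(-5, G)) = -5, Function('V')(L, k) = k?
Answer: Rational(-1022076, 7) ≈ -1.4601e+5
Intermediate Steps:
G = Rational(13, 5) (G = Add(Rational(8, 5), Mul(Rational(-1, 5), -5)) = Add(Rational(8, 5), 1) = Rational(13, 5) ≈ 2.6000)
l = Rational(-1, 14) ≈ -0.071429
Mul(Mul(40, 29), Mul(Add(l, b), Add(Function('V')(3, 4), G))) = Mul(Mul(40, 29), Mul(Add(Rational(-1, 14), -19), Add(4, Rational(13, 5)))) = Mul(1160, Mul(Rational(-267, 14), Rational(33, 5))) = Mul(1160, Rational(-8811, 70)) = Rational(-1022076, 7)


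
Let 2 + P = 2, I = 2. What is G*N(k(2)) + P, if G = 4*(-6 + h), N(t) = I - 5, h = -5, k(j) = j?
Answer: 132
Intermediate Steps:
P = 0 (P = -2 + 2 = 0)
N(t) = -3 (N(t) = 2 - 5 = -3)
G = -44 (G = 4*(-6 - 5) = 4*(-11) = -44)
G*N(k(2)) + P = -44*(-3) + 0 = 132 + 0 = 132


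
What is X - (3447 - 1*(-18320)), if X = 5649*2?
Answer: -10469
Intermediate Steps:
X = 11298
X - (3447 - 1*(-18320)) = 11298 - (3447 - 1*(-18320)) = 11298 - (3447 + 18320) = 11298 - 1*21767 = 11298 - 21767 = -10469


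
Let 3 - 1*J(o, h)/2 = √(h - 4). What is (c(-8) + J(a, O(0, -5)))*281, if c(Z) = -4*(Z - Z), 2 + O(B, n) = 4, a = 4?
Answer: 1686 - 562*I*√2 ≈ 1686.0 - 794.79*I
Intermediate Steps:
O(B, n) = 2 (O(B, n) = -2 + 4 = 2)
c(Z) = 0 (c(Z) = -4*0 = 0)
J(o, h) = 6 - 2*√(-4 + h) (J(o, h) = 6 - 2*√(h - 4) = 6 - 2*√(-4 + h))
(c(-8) + J(a, O(0, -5)))*281 = (0 + (6 - 2*√(-4 + 2)))*281 = (0 + (6 - 2*I*√2))*281 = (6 - 2*I*√2)*281 = 1686 - 562*I*√2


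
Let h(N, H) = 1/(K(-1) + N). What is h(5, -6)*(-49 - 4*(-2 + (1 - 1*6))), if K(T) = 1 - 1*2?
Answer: -21/4 ≈ -5.2500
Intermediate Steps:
K(T) = -1 (K(T) = 1 - 2 = -1)
h(N, H) = 1/(-1 + N)
h(5, -6)*(-49 - 4*(-2 + (1 - 1*6))) = (-49 - 4*(-2 + (1 - 1*6)))/(-1 + 5) = (-49 - 4*(-2 + (1 - 6)))/4 = (-49 - 4*(-2 - 5))/4 = (-49 - 4*(-7))/4 = (-49 + 28)/4 = (¼)*(-21) = -21/4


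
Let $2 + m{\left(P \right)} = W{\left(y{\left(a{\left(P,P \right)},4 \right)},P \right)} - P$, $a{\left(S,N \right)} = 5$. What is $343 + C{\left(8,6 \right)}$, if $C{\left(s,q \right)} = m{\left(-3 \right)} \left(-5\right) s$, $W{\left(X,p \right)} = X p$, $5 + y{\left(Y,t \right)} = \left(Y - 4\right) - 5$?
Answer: $-777$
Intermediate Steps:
$y{\left(Y,t \right)} = -14 + Y$ ($y{\left(Y,t \right)} = -5 + \left(\left(Y - 4\right) - 5\right) = -5 + \left(\left(-4 + Y\right) - 5\right) = -5 + \left(-9 + Y\right) = -14 + Y$)
$m{\left(P \right)} = -2 - 10 P$ ($m{\left(P \right)} = -2 + \left(\left(-14 + 5\right) P - P\right) = -2 - 10 P$)
$C{\left(s,q \right)} = - 140 s$ ($C{\left(s,q \right)} = \left(-2 - -30\right) \left(-5\right) s = \left(-2 + 30\right) \left(-5\right) s = 28 \left(-5\right) s = - 140 s$)
$343 + C{\left(8,6 \right)} = 343 - 1120 = -777$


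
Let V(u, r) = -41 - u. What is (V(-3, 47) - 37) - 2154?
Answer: -2229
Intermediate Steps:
(V(-3, 47) - 37) - 2154 = ((-41 - 1*(-3)) - 37) - 2154 = ((-41 + 3) - 37) - 2154 = (-38 - 37) - 2154 = -75 - 2154 = -2229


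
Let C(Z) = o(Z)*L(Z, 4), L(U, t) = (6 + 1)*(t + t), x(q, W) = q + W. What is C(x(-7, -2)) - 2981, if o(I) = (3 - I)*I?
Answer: -9029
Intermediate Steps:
x(q, W) = W + q
L(U, t) = 14*t (L(U, t) = 7*(2*t) = 14*t)
o(I) = I*(3 - I)
C(Z) = 56*Z*(3 - Z) (C(Z) = (Z*(3 - Z))*(14*4) = (Z*(3 - Z))*56 = 56*Z*(3 - Z))
C(x(-7, -2)) - 2981 = 56*(-2 - 7)*(3 - (-2 - 7)) - 2981 = 56*(-9)*(3 - 1*(-9)) - 2981 = 56*(-9)*(3 + 9) - 2981 = 56*(-9)*12 - 2981 = -6048 - 2981 = -9029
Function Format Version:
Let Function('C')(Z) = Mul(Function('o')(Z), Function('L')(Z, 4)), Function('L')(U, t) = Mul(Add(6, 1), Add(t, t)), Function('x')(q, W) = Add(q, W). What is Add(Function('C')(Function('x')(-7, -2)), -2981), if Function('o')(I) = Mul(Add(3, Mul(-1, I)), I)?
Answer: -9029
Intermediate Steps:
Function('x')(q, W) = Add(W, q)
Function('L')(U, t) = Mul(14, t) (Function('L')(U, t) = Mul(7, Mul(2, t)) = Mul(14, t))
Function('o')(I) = Mul(I, Add(3, Mul(-1, I)))
Function('C')(Z) = Mul(56, Z, Add(3, Mul(-1, Z))) (Function('C')(Z) = Mul(Mul(Z, Add(3, Mul(-1, Z))), Mul(14, 4)) = Mul(Mul(Z, Add(3, Mul(-1, Z))), 56) = Mul(56, Z, Add(3, Mul(-1, Z))))
Add(Function('C')(Function('x')(-7, -2)), -2981) = Add(Mul(56, Add(-2, -7), Add(3, Mul(-1, Add(-2, -7)))), -2981) = Add(Mul(56, -9, Add(3, Mul(-1, -9))), -2981) = Add(Mul(56, -9, Add(3, 9)), -2981) = Add(Mul(56, -9, 12), -2981) = Add(-6048, -2981) = -9029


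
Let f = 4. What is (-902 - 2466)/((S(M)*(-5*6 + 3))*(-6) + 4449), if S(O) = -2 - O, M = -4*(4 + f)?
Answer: -3368/9309 ≈ -0.36180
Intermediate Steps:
M = -32 (M = -4*(4 + 4) = -4*8 = -32)
(-902 - 2466)/((S(M)*(-5*6 + 3))*(-6) + 4449) = (-902 - 2466)/(((-2 - 1*(-32))*(-5*6 + 3))*(-6) + 4449) = -3368/(((-2 + 32)*(-30 + 3))*(-6) + 4449) = -3368/((30*(-27))*(-6) + 4449) = -3368/(-810*(-6) + 4449) = -3368/(4860 + 4449) = -3368/9309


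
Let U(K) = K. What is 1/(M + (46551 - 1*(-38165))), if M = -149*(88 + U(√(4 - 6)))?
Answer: 35802/2563588609 + 149*I*√2/5127177218 ≈ 1.3966e-5 + 4.1098e-8*I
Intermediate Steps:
M = -13112 - 149*I*√2 (M = -149*(88 + √(4 - 6)) = -149*(88 + √(-2)) = -149*(88 + I*√2) = -13112 - 149*I*√2 ≈ -13112.0 - 210.72*I)
1/(M + (46551 - 1*(-38165))) = 1/((-13112 - 149*I*√2) + (46551 - 1*(-38165))) = 1/((-13112 - 149*I*√2) + (46551 + 38165)) = 1/((-13112 - 149*I*√2) + 84716) = 1/(71604 - 149*I*√2)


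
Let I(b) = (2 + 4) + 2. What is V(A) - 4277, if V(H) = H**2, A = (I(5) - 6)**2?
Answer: -4261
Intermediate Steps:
I(b) = 8 (I(b) = 6 + 2 = 8)
A = 4 (A = (8 - 6)**2 = 2**2 = 4)
V(A) - 4277 = 4**2 - 4277 = 16 - 4277 = -4261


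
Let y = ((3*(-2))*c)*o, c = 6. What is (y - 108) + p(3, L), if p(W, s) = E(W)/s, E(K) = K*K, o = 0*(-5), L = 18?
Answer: -215/2 ≈ -107.50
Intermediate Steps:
o = 0
E(K) = K²
p(W, s) = W²/s
y = 0 (y = ((3*(-2))*6)*0 = -6*6*0 = -36*0 = 0)
(y - 108) + p(3, L) = (0 - 108) + 3²/18 = -108 + 9*(1/18) = -108 + ½ = -215/2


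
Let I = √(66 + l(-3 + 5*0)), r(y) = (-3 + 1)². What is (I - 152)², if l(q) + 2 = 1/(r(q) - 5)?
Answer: 23167 - 912*√7 ≈ 20754.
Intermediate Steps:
r(y) = 4 (r(y) = (-2)² = 4)
l(q) = -3 (l(q) = -2 + 1/(4 - 5) = -2 + 1/(-1) = -2 - 1 = -3)
I = 3*√7 (I = √(66 - 3) = √63 = 3*√7 ≈ 7.9373)
(I - 152)² = (3*√7 - 152)² = (-152 + 3*√7)²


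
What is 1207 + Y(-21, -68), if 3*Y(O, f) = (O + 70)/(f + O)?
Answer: 322220/267 ≈ 1206.8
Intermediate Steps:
Y(O, f) = (70 + O)/(3*(O + f)) (Y(O, f) = ((O + 70)/(f + O))/3 = ((70 + O)/(O + f))/3 = (70 + O)/(3*(O + f)))
1207 + Y(-21, -68) = 1207 + (70 - 21)/(3*(-21 - 68)) = 1207 + (⅓)*49/(-89) = 1207 + (⅓)*(-1/89)*49 = 1207 - 49/267 = 322220/267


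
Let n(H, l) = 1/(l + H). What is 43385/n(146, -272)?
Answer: -5466510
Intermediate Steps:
n(H, l) = 1/(H + l)
43385/n(146, -272) = 43385/(1/(146 - 272)) = 43385/(1/(-126)) = 43385/(-1/126) = 43385*(-126) = -5466510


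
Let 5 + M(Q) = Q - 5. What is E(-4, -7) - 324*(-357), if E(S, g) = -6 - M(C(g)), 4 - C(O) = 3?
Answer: 115671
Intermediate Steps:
C(O) = 1 (C(O) = 4 - 1*3 = 4 - 3 = 1)
M(Q) = -10 + Q (M(Q) = -5 + (Q - 5) = -5 + (-5 + Q) = -10 + Q)
E(S, g) = 3 (E(S, g) = -6 - (-10 + 1) = -6 - 1*(-9) = -6 + 9 = 3)
E(-4, -7) - 324*(-357) = 3 - 324*(-357) = 3 + 115668 = 115671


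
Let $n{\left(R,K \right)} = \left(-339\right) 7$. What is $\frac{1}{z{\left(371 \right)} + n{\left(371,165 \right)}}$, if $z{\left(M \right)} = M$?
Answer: $- \frac{1}{2002} \approx -0.0004995$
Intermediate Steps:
$n{\left(R,K \right)} = -2373$
$\frac{1}{z{\left(371 \right)} + n{\left(371,165 \right)}} = \frac{1}{371 - 2373} = \frac{1}{-2002} = - \frac{1}{2002}$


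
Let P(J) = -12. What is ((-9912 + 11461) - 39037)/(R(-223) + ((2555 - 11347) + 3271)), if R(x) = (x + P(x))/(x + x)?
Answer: 16719648/2462131 ≈ 6.7907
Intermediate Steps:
R(x) = (-12 + x)/(2*x) (R(x) = (x - 12)/(x + x) = (-12 + x)/((2*x)) = (-12 + x)*(1/(2*x)) = (-12 + x)/(2*x))
((-9912 + 11461) - 39037)/(R(-223) + ((2555 - 11347) + 3271)) = ((-9912 + 11461) - 39037)/((½)*(-12 - 223)/(-223) + ((2555 - 11347) + 3271)) = (1549 - 39037)/((½)*(-1/223)*(-235) + (-8792 + 3271)) = -37488/(235/446 - 5521) = -37488/(-2462131/446) = -37488*(-446/2462131) = 16719648/2462131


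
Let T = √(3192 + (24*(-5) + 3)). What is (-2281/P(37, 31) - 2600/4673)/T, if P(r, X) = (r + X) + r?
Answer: -10932113*√123/301758975 ≈ -0.40179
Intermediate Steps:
P(r, X) = X + 2*r (P(r, X) = (X + r) + r = X + 2*r)
T = 5*√123 (T = √(3192 + (-120 + 3)) = √(3192 - 117) = √3075 = 5*√123 ≈ 55.453)
(-2281/P(37, 31) - 2600/4673)/T = (-2281/(31 + 2*37) - 2600/4673)/((5*√123)) = (-2281/(31 + 74) - 2600*1/4673)*(√123/615) = (-2281/105 - 2600/4673)*(√123/615) = -10932113*√123/301758975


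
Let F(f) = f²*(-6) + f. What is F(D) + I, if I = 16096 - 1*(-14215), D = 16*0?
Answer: 30311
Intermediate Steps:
D = 0
F(f) = f - 6*f² (F(f) = -6*f² + f = f - 6*f²)
I = 30311 (I = 16096 + 14215 = 30311)
F(D) + I = 0*(1 - 6*0) + 30311 = 0*(1 + 0) + 30311 = 0*1 + 30311 = 0 + 30311 = 30311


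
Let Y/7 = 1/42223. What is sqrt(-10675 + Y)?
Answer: 7*I*sqrt(388391727786)/42223 ≈ 103.32*I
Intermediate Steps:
Y = 7/42223 ≈ 0.00016579
sqrt(-10675 + Y) = sqrt(-10675 + 7/42223) = sqrt(-450730518/42223) = 7*I*sqrt(388391727786)/42223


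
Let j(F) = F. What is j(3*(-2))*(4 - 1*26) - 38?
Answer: 94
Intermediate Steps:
j(3*(-2))*(4 - 1*26) - 38 = (3*(-2))*(4 - 1*26) - 38 = -6*(4 - 26) - 38 = -6*(-22) - 38 = 132 - 38 = 94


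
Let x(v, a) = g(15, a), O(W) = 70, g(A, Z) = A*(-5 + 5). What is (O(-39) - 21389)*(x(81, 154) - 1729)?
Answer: 36860551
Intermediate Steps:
g(A, Z) = 0 (g(A, Z) = A*0 = 0)
x(v, a) = 0
(O(-39) - 21389)*(x(81, 154) - 1729) = (70 - 21389)*(0 - 1729) = -21319*(-1729) = 36860551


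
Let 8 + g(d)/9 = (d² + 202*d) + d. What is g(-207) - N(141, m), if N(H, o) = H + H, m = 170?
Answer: 7098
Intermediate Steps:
N(H, o) = 2*H
g(d) = -72 + 9*d² + 1827*d (g(d) = -72 + 9*((d² + 202*d) + d) = -72 + 9*(d² + 203*d) = -72 + (9*d² + 1827*d) = -72 + 9*d² + 1827*d)
g(-207) - N(141, m) = (-72 + 9*(-207)² + 1827*(-207)) - 2*141 = (-72 + 9*42849 - 378189) - 1*282 = (-72 + 385641 - 378189) - 282 = 7380 - 282 = 7098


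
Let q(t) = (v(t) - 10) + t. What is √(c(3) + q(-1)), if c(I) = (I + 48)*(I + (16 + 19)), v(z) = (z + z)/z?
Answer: √1929 ≈ 43.920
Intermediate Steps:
v(z) = 2 (v(z) = (2*z)/z = 2)
q(t) = -8 + t (q(t) = (2 - 10) + t = -8 + t)
c(I) = (35 + I)*(48 + I) (c(I) = (48 + I)*(I + 35) = (48 + I)*(35 + I) = (35 + I)*(48 + I))
√(c(3) + q(-1)) = √((1680 + 3² + 83*3) + (-8 - 1)) = √((1680 + 9 + 249) - 9) = √(1938 - 9) = √1929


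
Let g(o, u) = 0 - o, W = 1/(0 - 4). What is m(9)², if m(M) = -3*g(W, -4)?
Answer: 9/16 ≈ 0.56250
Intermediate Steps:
W = -¼ (W = 1/(-4) = -¼ ≈ -0.25000)
g(o, u) = -o
m(M) = -¾ (m(M) = -(-3)*(-1)/4 = -3*¼ = -¾)
m(9)² = (-¾)² = 9/16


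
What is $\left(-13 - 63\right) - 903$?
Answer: $-979$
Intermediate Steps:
$\left(-13 - 63\right) - 903 = -76 - 903 = -979$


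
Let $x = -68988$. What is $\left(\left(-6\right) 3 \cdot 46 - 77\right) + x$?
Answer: $-69893$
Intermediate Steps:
$\left(\left(-6\right) 3 \cdot 46 - 77\right) + x = \left(\left(-6\right) 3 \cdot 46 - 77\right) - 68988 = \left(\left(-18\right) 46 - 77\right) - 68988 = \left(-828 - 77\right) - 68988 = -905 - 68988 = -69893$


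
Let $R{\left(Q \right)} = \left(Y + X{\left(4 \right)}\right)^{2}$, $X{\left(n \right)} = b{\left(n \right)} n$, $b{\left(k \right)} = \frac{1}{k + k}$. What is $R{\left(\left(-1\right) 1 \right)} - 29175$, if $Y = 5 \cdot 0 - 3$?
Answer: $- \frac{116675}{4} \approx -29169.0$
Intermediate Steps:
$b{\left(k \right)} = \frac{1}{2 k}$
$X{\left(n \right)} = \frac{1}{2}$ ($X{\left(n \right)} = \frac{1}{2 n} n = \frac{1}{2}$)
$Y = -3$ ($Y = 0 - 3 = -3$)
$R{\left(Q \right)} = \frac{25}{4}$ ($R{\left(Q \right)} = \left(-3 + \frac{1}{2}\right)^{2} = \left(- \frac{5}{2}\right)^{2} = \frac{25}{4}$)
$R{\left(\left(-1\right) 1 \right)} - 29175 = \frac{25}{4} - 29175 = - \frac{116675}{4}$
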